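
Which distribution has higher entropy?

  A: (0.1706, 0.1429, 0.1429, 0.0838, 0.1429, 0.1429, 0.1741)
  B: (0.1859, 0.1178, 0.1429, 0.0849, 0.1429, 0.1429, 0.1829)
A

Both distributions are close to uniform, making this a harder comparison.

H(A) = 2.7784 bits
H(B) = 2.7681 bits

The distribution closer to uniform has higher entropy.
Answer: A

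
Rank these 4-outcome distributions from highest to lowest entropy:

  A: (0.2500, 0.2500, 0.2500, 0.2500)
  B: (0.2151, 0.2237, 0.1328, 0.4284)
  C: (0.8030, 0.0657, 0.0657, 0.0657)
A > B > C

Key insight: Entropy is maximized by uniform distributions and minimized by concentrated distributions.

- Uniform distributions have maximum entropy log₂(4) = 2.0000 bits
- The more "peaked" or concentrated a distribution, the lower its entropy

Entropies:
  H(A) = 2.0000 bits
  H(B) = 1.8709 bits
  H(C) = 1.0281 bits

Ranking: A > B > C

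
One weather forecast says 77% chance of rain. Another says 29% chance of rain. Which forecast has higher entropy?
29% forecast

Treat each forecast as a Bernoulli distribution. Binary entropy is maximized at p=0.5 and falls off symmetrically toward 0 or 1. The 29% forecast is closer to 50%, so it is more uncertain. H(77%) ≈ 0.778 bits, H(29%) ≈ 0.869 bits.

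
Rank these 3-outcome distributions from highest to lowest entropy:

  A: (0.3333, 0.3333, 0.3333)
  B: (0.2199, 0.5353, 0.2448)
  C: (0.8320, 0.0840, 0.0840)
A > B > C

Key insight: Entropy is maximized by uniform distributions and minimized by concentrated distributions.

- Uniform distributions have maximum entropy log₂(3) = 1.5850 bits
- The more "peaked" or concentrated a distribution, the lower its entropy

Entropies:
  H(A) = 1.5850 bits
  H(B) = 1.4601 bits
  H(C) = 0.8211 bits

Ranking: A > B > C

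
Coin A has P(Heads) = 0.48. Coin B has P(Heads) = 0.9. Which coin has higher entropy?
A

For binary distributions, entropy is maximized at p=0.5 and decreases as p moves toward 0 or 1.

H(A) = H(0.48) = 0.9988 bits
H(B) = H(0.9) = 0.4690 bits

Distribution A (p=0.48) is closer to uniform (p=0.5), so it has higher entropy.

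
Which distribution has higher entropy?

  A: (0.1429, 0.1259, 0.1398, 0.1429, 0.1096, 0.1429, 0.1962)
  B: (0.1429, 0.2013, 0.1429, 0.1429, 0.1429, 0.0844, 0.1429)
A

Both distributions are close to uniform, making this a harder comparison.

H(A) = 2.7869 bits
H(B) = 2.7719 bits

The distribution closer to uniform has higher entropy.
Answer: A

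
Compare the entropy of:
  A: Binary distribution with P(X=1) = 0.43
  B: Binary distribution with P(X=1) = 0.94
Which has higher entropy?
A

For binary distributions, entropy is maximized at p=0.5 and decreases as p moves toward 0 or 1.

H(A) = H(0.43) = 0.9858 bits
H(B) = H(0.94) = 0.3274 bits

Distribution A (p=0.43) is closer to uniform (p=0.5), so it has higher entropy.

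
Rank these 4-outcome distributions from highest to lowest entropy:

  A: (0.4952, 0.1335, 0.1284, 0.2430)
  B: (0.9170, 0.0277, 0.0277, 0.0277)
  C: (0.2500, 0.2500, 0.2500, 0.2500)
C > A > B

Key insight: Entropy is maximized by uniform distributions and minimized by concentrated distributions.

- Uniform distributions have maximum entropy log₂(4) = 2.0000 bits
- The more "peaked" or concentrated a distribution, the lower its entropy

Entropies:
  H(A) = 1.7661 bits
  H(B) = 0.5442 bits
  H(C) = 2.0000 bits

Ranking: C > A > B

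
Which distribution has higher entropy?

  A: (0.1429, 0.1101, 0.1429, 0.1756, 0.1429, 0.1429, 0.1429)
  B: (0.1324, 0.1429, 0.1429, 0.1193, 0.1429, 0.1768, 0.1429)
B

Both distributions are close to uniform, making this a harder comparison.

H(A) = 2.7964 bits
H(B) = 2.7984 bits

The distribution closer to uniform has higher entropy.
Answer: B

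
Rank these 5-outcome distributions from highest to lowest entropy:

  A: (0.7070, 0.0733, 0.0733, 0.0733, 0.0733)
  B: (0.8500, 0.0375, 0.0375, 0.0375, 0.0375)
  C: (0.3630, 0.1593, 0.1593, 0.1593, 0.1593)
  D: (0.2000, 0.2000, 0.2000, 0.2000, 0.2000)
D > C > A > B

Key insight: Entropy is maximized by uniform distributions and minimized by concentrated distributions.

Entropies:
  H(A) = 1.4586 bits
  H(B) = 0.9098 bits
  H(C) = 2.2191 bits
  H(D) = 2.3219 bits

Ranking: D > C > A > B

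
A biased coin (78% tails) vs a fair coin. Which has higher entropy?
Fair coin

The fair coin is uniform (p=0.5), maximizing binary entropy at 1 bit. The biased coin has H(0.78) ≈ 0.760 bits — its outcome is more predictable, so its entropy is lower.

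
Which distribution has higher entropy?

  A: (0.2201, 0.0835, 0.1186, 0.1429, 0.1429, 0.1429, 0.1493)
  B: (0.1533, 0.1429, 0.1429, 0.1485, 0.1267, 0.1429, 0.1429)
B

Both distributions are close to uniform, making this a harder comparison.

H(A) = 2.7572 bits
H(B) = 2.8053 bits

The distribution closer to uniform has higher entropy.
Answer: B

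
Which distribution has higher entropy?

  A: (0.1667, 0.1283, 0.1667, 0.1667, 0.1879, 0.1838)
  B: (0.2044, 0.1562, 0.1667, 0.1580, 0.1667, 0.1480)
B

Both distributions are close to uniform, making this a harder comparison.

H(A) = 2.5749 bits
H(B) = 2.5768 bits

The distribution closer to uniform has higher entropy.
Answer: B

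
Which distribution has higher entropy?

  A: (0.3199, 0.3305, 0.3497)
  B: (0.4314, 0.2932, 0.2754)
A

Both distributions are close to uniform, making this a harder comparison.

H(A) = 1.5840 bits
H(B) = 1.5546 bits

The distribution closer to uniform has higher entropy.
Answer: A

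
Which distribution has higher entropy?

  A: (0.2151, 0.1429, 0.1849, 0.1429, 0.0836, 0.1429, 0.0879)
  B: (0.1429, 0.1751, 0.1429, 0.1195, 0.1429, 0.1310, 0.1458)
B

Both distributions are close to uniform, making this a harder comparison.

H(A) = 2.7378 bits
H(B) = 2.7988 bits

The distribution closer to uniform has higher entropy.
Answer: B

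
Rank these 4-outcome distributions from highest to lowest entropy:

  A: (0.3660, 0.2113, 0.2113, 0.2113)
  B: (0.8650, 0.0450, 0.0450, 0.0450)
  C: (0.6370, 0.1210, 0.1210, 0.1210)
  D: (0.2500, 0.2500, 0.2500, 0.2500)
D > A > C > B

Key insight: Entropy is maximized by uniform distributions and minimized by concentrated distributions.

Entropies:
  H(A) = 1.9524 bits
  H(B) = 0.7850 bits
  H(C) = 1.5205 bits
  H(D) = 2.0000 bits

Ranking: D > A > C > B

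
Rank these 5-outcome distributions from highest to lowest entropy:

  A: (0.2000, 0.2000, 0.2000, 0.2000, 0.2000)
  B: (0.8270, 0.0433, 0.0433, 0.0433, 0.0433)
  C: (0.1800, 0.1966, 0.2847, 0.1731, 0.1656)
A > C > B

Key insight: Entropy is maximized by uniform distributions and minimized by concentrated distributions.

- Uniform distributions have maximum entropy log₂(5) = 2.3219 bits
- The more "peaked" or concentrated a distribution, the lower its entropy

Entropies:
  H(A) = 2.3219 bits
  H(B) = 1.0105 bits
  H(C) = 2.2903 bits

Ranking: A > C > B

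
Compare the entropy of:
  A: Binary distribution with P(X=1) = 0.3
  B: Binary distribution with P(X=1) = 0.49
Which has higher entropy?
B

For binary distributions, entropy is maximized at p=0.5 and decreases as p moves toward 0 or 1.

H(A) = H(0.3) = 0.8813 bits
H(B) = H(0.49) = 0.9997 bits

Distribution B (p=0.49) is closer to uniform (p=0.5), so it has higher entropy.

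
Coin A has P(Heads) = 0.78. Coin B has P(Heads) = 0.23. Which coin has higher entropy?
B

For binary distributions, entropy is maximized at p=0.5 and decreases as p moves toward 0 or 1.

H(A) = H(0.78) = 0.7602 bits
H(B) = H(0.23) = 0.7780 bits

Distribution B (p=0.23) is closer to uniform (p=0.5), so it has higher entropy.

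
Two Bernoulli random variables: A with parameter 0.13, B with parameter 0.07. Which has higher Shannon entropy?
A

For binary distributions, entropy is maximized at p=0.5 and decreases as p moves toward 0 or 1.

H(A) = H(0.13) = 0.5574 bits
H(B) = H(0.07) = 0.3659 bits

Distribution A (p=0.13) is closer to uniform (p=0.5), so it has higher entropy.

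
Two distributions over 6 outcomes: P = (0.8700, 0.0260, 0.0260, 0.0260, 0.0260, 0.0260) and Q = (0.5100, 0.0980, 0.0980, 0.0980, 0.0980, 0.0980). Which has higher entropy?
Q

P is highly concentrated on one outcome (87%), making it nearly deterministic. Q spreads its mass more evenly (max 51%). The more spread-out distribution has higher entropy: H(P) ≈ 0.859 bits, H(Q) ≈ 2.137 bits.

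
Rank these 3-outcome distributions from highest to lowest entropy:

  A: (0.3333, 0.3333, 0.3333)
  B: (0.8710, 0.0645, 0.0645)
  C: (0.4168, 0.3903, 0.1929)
A > C > B

Key insight: Entropy is maximized by uniform distributions and minimized by concentrated distributions.

- Uniform distributions have maximum entropy log₂(3) = 1.5850 bits
- The more "peaked" or concentrated a distribution, the lower its entropy

Entropies:
  H(A) = 1.5850 bits
  H(B) = 0.6837 bits
  H(C) = 1.5140 bits

Ranking: A > C > B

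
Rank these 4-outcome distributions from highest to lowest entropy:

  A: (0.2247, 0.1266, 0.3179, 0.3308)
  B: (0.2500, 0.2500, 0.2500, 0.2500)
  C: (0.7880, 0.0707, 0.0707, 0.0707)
B > A > C

Key insight: Entropy is maximized by uniform distributions and minimized by concentrated distributions.

- Uniform distributions have maximum entropy log₂(4) = 2.0000 bits
- The more "peaked" or concentrated a distribution, the lower its entropy

Entropies:
  H(A) = 1.9150 bits
  H(B) = 2.0000 bits
  H(C) = 1.0813 bits

Ranking: B > A > C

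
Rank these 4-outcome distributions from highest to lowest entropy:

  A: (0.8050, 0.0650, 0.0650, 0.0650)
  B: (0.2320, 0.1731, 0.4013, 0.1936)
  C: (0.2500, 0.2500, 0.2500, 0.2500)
C > B > A

Key insight: Entropy is maximized by uniform distributions and minimized by concentrated distributions.

- Uniform distributions have maximum entropy log₂(4) = 2.0000 bits
- The more "peaked" or concentrated a distribution, the lower its entropy

Entropies:
  H(A) = 1.0209 bits
  H(B) = 1.9142 bits
  H(C) = 2.0000 bits

Ranking: C > B > A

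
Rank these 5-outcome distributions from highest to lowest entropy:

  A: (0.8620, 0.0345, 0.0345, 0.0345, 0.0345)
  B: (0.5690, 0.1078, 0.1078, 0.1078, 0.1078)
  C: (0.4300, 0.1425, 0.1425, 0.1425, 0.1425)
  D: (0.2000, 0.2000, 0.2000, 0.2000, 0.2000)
D > C > B > A

Key insight: Entropy is maximized by uniform distributions and minimized by concentrated distributions.

Entropies:
  H(A) = 0.8550 bits
  H(B) = 1.8482 bits
  H(C) = 2.1258 bits
  H(D) = 2.3219 bits

Ranking: D > C > B > A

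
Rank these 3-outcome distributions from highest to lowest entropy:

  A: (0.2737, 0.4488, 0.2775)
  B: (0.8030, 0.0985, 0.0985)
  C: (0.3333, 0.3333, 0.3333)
C > A > B

Key insight: Entropy is maximized by uniform distributions and minimized by concentrated distributions.

- Uniform distributions have maximum entropy log₂(3) = 1.5850 bits
- The more "peaked" or concentrated a distribution, the lower its entropy

Entropies:
  H(A) = 1.5436 bits
  H(B) = 0.9129 bits
  H(C) = 1.5850 bits

Ranking: C > A > B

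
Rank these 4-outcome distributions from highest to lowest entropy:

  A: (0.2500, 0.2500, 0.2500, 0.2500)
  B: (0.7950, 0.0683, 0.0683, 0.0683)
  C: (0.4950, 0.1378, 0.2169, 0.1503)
A > C > B

Key insight: Entropy is maximized by uniform distributions and minimized by concentrated distributions.

- Uniform distributions have maximum entropy log₂(4) = 2.0000 bits
- The more "peaked" or concentrated a distribution, the lower its entropy

Entropies:
  H(A) = 2.0000 bits
  H(B) = 1.0567 bits
  H(C) = 1.7855 bits

Ranking: A > C > B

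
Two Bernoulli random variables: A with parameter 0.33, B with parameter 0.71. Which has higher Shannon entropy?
A

For binary distributions, entropy is maximized at p=0.5 and decreases as p moves toward 0 or 1.

H(A) = H(0.33) = 0.9149 bits
H(B) = H(0.71) = 0.8687 bits

Distribution A (p=0.33) is closer to uniform (p=0.5), so it has higher entropy.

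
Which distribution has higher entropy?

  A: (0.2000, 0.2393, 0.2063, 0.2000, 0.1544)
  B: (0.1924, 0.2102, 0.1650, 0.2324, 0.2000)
B

Both distributions are close to uniform, making this a harder comparison.

H(A) = 2.3084 bits
H(B) = 2.3131 bits

The distribution closer to uniform has higher entropy.
Answer: B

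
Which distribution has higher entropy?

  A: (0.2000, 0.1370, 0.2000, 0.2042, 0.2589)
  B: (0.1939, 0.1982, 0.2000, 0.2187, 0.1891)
B

Both distributions are close to uniform, making this a harder comparison.

H(A) = 2.2943 bits
H(B) = 2.3201 bits

The distribution closer to uniform has higher entropy.
Answer: B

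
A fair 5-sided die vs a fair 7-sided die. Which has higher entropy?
7-sided die

Both are uniform distributions; for uniform over n outcomes, H = log₂(n). H(5-sided) = log₂(5) = 2.322 bits and H(7-sided) = log₂(7) = 2.807 bits. More outcomes in a uniform distribution means higher entropy.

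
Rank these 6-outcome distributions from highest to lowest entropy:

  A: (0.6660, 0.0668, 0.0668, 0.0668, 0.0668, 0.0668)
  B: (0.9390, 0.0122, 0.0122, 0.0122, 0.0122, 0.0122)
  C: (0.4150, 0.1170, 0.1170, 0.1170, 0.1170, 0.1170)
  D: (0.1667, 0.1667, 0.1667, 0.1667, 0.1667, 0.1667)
D > C > A > B

Key insight: Entropy is maximized by uniform distributions and minimized by concentrated distributions.

Entropies:
  H(A) = 1.6945 bits
  H(B) = 0.4730 bits
  H(C) = 2.3374 bits
  H(D) = 2.5850 bits

Ranking: D > C > A > B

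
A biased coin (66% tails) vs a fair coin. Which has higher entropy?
Fair coin

The fair coin is uniform (p=0.5), maximizing binary entropy at 1 bit. The biased coin has H(0.66) ≈ 0.925 bits — its outcome is more predictable, so its entropy is lower.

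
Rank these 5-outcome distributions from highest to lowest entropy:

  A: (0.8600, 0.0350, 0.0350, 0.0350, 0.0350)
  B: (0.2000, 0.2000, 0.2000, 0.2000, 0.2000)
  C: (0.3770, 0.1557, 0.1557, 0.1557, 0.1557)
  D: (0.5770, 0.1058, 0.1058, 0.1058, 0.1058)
B > C > D > A

Key insight: Entropy is maximized by uniform distributions and minimized by concentrated distributions.

Entropies:
  H(A) = 0.8642 bits
  H(B) = 2.3219 bits
  H(C) = 2.2019 bits
  H(D) = 1.8288 bits

Ranking: B > C > D > A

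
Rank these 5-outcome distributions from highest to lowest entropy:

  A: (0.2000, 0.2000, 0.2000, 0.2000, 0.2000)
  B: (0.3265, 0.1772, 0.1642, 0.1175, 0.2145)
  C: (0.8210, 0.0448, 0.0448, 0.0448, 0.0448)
A > B > C

Key insight: Entropy is maximized by uniform distributions and minimized by concentrated distributions.

- Uniform distributions have maximum entropy log₂(5) = 2.3219 bits
- The more "peaked" or concentrated a distribution, the lower its entropy

Entropies:
  H(A) = 2.3219 bits
  H(B) = 2.2371 bits
  H(C) = 1.0359 bits

Ranking: A > B > C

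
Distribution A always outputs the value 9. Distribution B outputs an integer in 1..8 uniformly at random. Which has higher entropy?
B

A is deterministic, so H(A) = 0. B is uniform over 8 outcomes, so H(B) = log₂(8) = 3.000 bits. Any distribution with genuine randomness has higher entropy than a deterministic one.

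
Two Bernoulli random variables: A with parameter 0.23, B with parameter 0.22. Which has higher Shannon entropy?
A

For binary distributions, entropy is maximized at p=0.5 and decreases as p moves toward 0 or 1.

H(A) = H(0.23) = 0.7780 bits
H(B) = H(0.22) = 0.7602 bits

Distribution A (p=0.23) is closer to uniform (p=0.5), so it has higher entropy.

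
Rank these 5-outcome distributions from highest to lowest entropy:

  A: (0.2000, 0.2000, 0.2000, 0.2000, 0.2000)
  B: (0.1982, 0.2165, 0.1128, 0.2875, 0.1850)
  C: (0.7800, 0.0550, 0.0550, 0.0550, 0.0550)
A > B > C

Key insight: Entropy is maximized by uniform distributions and minimized by concentrated distributions.

- Uniform distributions have maximum entropy log₂(5) = 2.3219 bits
- The more "peaked" or concentrated a distribution, the lower its entropy

Entropies:
  H(A) = 2.3219 bits
  H(B) = 2.2632 bits
  H(C) = 1.2002 bits

Ranking: A > B > C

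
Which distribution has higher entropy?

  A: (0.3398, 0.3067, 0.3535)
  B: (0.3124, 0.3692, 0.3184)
A

Both distributions are close to uniform, making this a harder comparison.

H(A) = 1.5824 bits
H(B) = 1.5808 bits

The distribution closer to uniform has higher entropy.
Answer: A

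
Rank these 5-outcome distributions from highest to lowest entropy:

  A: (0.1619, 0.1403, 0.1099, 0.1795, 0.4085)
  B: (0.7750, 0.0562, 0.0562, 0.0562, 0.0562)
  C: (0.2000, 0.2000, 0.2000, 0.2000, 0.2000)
C > A > B

Key insight: Entropy is maximized by uniform distributions and minimized by concentrated distributions.

- Uniform distributions have maximum entropy log₂(5) = 2.3219 bits
- The more "peaked" or concentrated a distribution, the lower its entropy

Entropies:
  H(A) = 2.1452 bits
  H(B) = 1.2192 bits
  H(C) = 2.3219 bits

Ranking: C > A > B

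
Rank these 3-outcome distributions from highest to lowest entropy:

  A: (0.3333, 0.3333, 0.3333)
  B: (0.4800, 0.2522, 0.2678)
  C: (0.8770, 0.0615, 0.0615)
A > B > C

Key insight: Entropy is maximized by uniform distributions and minimized by concentrated distributions.

- Uniform distributions have maximum entropy log₂(3) = 1.5850 bits
- The more "peaked" or concentrated a distribution, the lower its entropy

Entropies:
  H(A) = 1.5850 bits
  H(B) = 1.5185 bits
  H(C) = 0.6609 bits

Ranking: A > B > C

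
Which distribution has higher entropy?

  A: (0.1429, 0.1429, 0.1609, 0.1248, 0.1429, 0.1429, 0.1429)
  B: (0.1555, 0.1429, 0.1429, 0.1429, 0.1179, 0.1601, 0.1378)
A

Both distributions are close to uniform, making this a harder comparison.

H(A) = 2.8041 bits
H(B) = 2.8017 bits

The distribution closer to uniform has higher entropy.
Answer: A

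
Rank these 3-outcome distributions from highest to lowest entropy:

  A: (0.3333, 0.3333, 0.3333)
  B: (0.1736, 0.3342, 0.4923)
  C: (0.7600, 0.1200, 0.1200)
A > B > C

Key insight: Entropy is maximized by uniform distributions and minimized by concentrated distributions.

- Uniform distributions have maximum entropy log₂(3) = 1.5850 bits
- The more "peaked" or concentrated a distribution, the lower its entropy

Entropies:
  H(A) = 1.5850 bits
  H(B) = 1.4703 bits
  H(C) = 1.0350 bits

Ranking: A > B > C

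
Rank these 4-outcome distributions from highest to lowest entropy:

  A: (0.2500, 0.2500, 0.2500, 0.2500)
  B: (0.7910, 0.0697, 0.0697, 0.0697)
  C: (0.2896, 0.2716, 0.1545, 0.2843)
A > C > B

Key insight: Entropy is maximized by uniform distributions and minimized by concentrated distributions.

- Uniform distributions have maximum entropy log₂(4) = 2.0000 bits
- The more "peaked" or concentrated a distribution, the lower its entropy

Entropies:
  H(A) = 2.0000 bits
  H(B) = 1.0708 bits
  H(C) = 1.9607 bits

Ranking: A > C > B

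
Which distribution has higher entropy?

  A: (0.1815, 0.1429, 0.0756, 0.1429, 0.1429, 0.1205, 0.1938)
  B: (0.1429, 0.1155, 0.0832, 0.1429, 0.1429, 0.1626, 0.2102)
B

Both distributions are close to uniform, making this a harder comparison.

H(A) = 2.7584 bits
H(B) = 2.7603 bits

The distribution closer to uniform has higher entropy.
Answer: B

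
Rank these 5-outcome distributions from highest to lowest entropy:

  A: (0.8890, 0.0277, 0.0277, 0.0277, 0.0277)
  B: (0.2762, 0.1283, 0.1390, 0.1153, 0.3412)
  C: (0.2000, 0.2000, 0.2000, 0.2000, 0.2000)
C > B > A

Key insight: Entropy is maximized by uniform distributions and minimized by concentrated distributions.

- Uniform distributions have maximum entropy log₂(5) = 2.3219 bits
- The more "peaked" or concentrated a distribution, the lower its entropy

Entropies:
  H(A) = 0.7249 bits
  H(B) = 2.1771 bits
  H(C) = 2.3219 bits

Ranking: C > B > A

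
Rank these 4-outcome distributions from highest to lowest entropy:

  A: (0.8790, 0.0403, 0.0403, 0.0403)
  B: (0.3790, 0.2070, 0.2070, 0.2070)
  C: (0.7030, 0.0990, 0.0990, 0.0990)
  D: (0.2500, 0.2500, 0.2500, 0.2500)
D > B > C > A

Key insight: Entropy is maximized by uniform distributions and minimized by concentrated distributions.

Entropies:
  H(A) = 0.7240 bits
  H(B) = 1.9416 bits
  H(C) = 1.3483 bits
  H(D) = 2.0000 bits

Ranking: D > B > C > A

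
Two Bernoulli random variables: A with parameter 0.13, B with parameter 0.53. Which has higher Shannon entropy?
B

For binary distributions, entropy is maximized at p=0.5 and decreases as p moves toward 0 or 1.

H(A) = H(0.13) = 0.5574 bits
H(B) = H(0.53) = 0.9974 bits

Distribution B (p=0.53) is closer to uniform (p=0.5), so it has higher entropy.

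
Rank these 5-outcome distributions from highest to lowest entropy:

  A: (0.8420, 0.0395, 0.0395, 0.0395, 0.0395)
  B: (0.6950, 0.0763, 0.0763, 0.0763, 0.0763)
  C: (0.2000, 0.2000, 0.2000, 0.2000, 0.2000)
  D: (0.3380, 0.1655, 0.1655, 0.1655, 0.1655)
C > D > B > A

Key insight: Entropy is maximized by uniform distributions and minimized by concentrated distributions.

Entropies:
  H(A) = 0.9455 bits
  H(B) = 1.4973 bits
  H(C) = 2.3219 bits
  H(D) = 2.2469 bits

Ranking: C > D > B > A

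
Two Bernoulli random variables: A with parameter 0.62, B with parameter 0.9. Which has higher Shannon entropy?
A

For binary distributions, entropy is maximized at p=0.5 and decreases as p moves toward 0 or 1.

H(A) = H(0.62) = 0.9580 bits
H(B) = H(0.9) = 0.4690 bits

Distribution A (p=0.62) is closer to uniform (p=0.5), so it has higher entropy.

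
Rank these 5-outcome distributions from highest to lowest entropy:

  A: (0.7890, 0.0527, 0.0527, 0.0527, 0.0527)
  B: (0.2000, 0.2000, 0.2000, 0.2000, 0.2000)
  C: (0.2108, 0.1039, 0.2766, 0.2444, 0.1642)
B > C > A

Key insight: Entropy is maximized by uniform distributions and minimized by concentrated distributions.

- Uniform distributions have maximum entropy log₂(5) = 2.3219 bits
- The more "peaked" or concentrated a distribution, the lower its entropy

Entropies:
  H(A) = 1.1654 bits
  H(B) = 2.3219 bits
  H(C) = 2.2506 bits

Ranking: B > C > A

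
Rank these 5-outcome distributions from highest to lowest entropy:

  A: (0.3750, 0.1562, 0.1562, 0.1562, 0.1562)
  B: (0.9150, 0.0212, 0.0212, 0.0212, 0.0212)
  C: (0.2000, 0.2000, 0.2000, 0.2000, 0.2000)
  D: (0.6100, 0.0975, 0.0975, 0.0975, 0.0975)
C > A > D > B

Key insight: Entropy is maximized by uniform distributions and minimized by concentrated distributions.

Entropies:
  H(A) = 2.2044 bits
  H(B) = 0.5896 bits
  H(C) = 2.3219 bits
  H(D) = 1.7448 bits

Ranking: C > A > D > B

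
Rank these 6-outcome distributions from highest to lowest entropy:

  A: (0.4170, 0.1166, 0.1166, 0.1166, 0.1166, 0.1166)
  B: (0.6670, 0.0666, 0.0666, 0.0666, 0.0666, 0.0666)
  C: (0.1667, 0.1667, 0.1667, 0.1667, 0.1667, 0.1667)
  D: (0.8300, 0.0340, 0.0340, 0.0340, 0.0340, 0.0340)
C > A > B > D

Key insight: Entropy is maximized by uniform distributions and minimized by concentrated distributions.

Entropies:
  H(A) = 2.3337 bits
  H(B) = 1.6912 bits
  H(C) = 2.5850 bits
  H(D) = 1.0524 bits

Ranking: C > A > B > D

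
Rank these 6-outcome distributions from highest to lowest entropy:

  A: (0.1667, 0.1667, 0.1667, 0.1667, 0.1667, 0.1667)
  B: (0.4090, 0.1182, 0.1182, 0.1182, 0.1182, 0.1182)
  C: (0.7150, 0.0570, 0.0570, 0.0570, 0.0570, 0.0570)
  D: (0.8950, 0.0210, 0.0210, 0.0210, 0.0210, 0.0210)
A > B > C > D

Key insight: Entropy is maximized by uniform distributions and minimized by concentrated distributions.

Entropies:
  H(A) = 2.5850 bits
  H(B) = 2.3482 bits
  H(C) = 1.5239 bits
  H(D) = 0.7285 bits

Ranking: A > B > C > D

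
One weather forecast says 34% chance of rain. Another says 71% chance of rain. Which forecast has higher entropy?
34% forecast

Treat each forecast as a Bernoulli distribution. Binary entropy is maximized at p=0.5 and falls off symmetrically toward 0 or 1. The 34% forecast is closer to 50%, so it is more uncertain. H(34%) ≈ 0.925 bits, H(71%) ≈ 0.869 bits.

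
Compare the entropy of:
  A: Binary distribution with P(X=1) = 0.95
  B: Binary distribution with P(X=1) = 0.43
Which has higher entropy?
B

For binary distributions, entropy is maximized at p=0.5 and decreases as p moves toward 0 or 1.

H(A) = H(0.95) = 0.2864 bits
H(B) = H(0.43) = 0.9858 bits

Distribution B (p=0.43) is closer to uniform (p=0.5), so it has higher entropy.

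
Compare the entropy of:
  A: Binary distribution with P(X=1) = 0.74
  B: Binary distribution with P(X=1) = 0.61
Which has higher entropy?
B

For binary distributions, entropy is maximized at p=0.5 and decreases as p moves toward 0 or 1.

H(A) = H(0.74) = 0.8267 bits
H(B) = H(0.61) = 0.9648 bits

Distribution B (p=0.61) is closer to uniform (p=0.5), so it has higher entropy.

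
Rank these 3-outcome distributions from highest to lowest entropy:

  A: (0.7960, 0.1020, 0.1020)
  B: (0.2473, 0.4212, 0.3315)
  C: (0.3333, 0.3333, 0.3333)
C > B > A

Key insight: Entropy is maximized by uniform distributions and minimized by concentrated distributions.

- Uniform distributions have maximum entropy log₂(3) = 1.5850 bits
- The more "peaked" or concentrated a distribution, the lower its entropy

Entropies:
  H(A) = 0.9339 bits
  H(B) = 1.5519 bits
  H(C) = 1.5850 bits

Ranking: C > B > A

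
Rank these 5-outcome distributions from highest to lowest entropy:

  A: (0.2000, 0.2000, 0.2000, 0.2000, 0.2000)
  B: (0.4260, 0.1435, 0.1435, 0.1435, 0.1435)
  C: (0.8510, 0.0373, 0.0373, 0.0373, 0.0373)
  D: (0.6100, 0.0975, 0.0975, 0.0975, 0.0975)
A > B > D > C

Key insight: Entropy is maximized by uniform distributions and minimized by concentrated distributions.

Entropies:
  H(A) = 2.3219 bits
  H(B) = 2.1321 bits
  H(C) = 0.9053 bits
  H(D) = 1.7448 bits

Ranking: A > B > D > C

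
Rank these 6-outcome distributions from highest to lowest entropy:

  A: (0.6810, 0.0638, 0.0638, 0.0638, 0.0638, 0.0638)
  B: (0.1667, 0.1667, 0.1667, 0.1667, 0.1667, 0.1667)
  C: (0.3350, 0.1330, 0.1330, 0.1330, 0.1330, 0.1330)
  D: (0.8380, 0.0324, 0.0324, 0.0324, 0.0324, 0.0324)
B > C > A > D

Key insight: Entropy is maximized by uniform distributions and minimized by concentrated distributions.

Entropies:
  H(A) = 1.6440 bits
  H(B) = 2.5850 bits
  H(C) = 2.4640 bits
  H(D) = 1.0152 bits

Ranking: B > C > A > D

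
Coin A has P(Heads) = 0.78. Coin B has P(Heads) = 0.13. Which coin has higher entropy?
A

For binary distributions, entropy is maximized at p=0.5 and decreases as p moves toward 0 or 1.

H(A) = H(0.78) = 0.7602 bits
H(B) = H(0.13) = 0.5574 bits

Distribution A (p=0.78) is closer to uniform (p=0.5), so it has higher entropy.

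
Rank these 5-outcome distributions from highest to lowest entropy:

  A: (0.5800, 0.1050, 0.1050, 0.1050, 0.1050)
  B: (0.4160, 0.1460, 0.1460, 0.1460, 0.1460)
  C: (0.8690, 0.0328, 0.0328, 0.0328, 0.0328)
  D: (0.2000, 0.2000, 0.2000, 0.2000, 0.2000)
D > B > A > C

Key insight: Entropy is maximized by uniform distributions and minimized by concentrated distributions.

Entropies:
  H(A) = 1.8215 bits
  H(B) = 2.1475 bits
  H(C) = 0.8222 bits
  H(D) = 2.3219 bits

Ranking: D > B > A > C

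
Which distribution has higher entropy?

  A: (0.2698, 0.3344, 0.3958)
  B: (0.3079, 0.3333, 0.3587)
B

Both distributions are close to uniform, making this a harder comparison.

H(A) = 1.5676 bits
H(B) = 1.5822 bits

The distribution closer to uniform has higher entropy.
Answer: B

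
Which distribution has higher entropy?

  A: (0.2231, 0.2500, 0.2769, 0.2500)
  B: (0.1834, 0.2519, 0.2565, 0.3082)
A

Both distributions are close to uniform, making this a harder comparison.

H(A) = 1.9958 bits
H(B) = 1.9767 bits

The distribution closer to uniform has higher entropy.
Answer: A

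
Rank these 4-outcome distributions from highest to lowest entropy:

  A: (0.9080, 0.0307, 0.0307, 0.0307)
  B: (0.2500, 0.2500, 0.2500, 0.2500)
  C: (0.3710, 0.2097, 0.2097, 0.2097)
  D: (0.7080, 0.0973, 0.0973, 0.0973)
B > C > D > A

Key insight: Entropy is maximized by uniform distributions and minimized by concentrated distributions.

Entropies:
  H(A) = 0.5889 bits
  H(B) = 2.0000 bits
  H(C) = 1.9484 bits
  H(D) = 1.3341 bits

Ranking: B > C > D > A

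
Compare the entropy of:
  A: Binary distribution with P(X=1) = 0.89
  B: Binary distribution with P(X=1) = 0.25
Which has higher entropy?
B

For binary distributions, entropy is maximized at p=0.5 and decreases as p moves toward 0 or 1.

H(A) = H(0.89) = 0.4999 bits
H(B) = H(0.25) = 0.8113 bits

Distribution B (p=0.25) is closer to uniform (p=0.5), so it has higher entropy.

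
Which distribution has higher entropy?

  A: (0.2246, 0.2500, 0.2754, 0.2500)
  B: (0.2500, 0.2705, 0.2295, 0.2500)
B

Both distributions are close to uniform, making this a harder comparison.

H(A) = 1.9963 bits
H(B) = 1.9976 bits

The distribution closer to uniform has higher entropy.
Answer: B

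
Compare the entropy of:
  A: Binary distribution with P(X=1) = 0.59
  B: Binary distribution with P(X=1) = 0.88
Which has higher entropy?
A

For binary distributions, entropy is maximized at p=0.5 and decreases as p moves toward 0 or 1.

H(A) = H(0.59) = 0.9765 bits
H(B) = H(0.88) = 0.5294 bits

Distribution A (p=0.59) is closer to uniform (p=0.5), so it has higher entropy.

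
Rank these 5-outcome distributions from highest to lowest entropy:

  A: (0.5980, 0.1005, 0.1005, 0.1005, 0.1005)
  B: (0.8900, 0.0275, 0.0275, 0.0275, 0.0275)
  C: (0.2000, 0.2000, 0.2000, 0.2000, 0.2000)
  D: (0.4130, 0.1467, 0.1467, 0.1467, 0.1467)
C > D > A > B

Key insight: Entropy is maximized by uniform distributions and minimized by concentrated distributions.

Entropies:
  H(A) = 1.7761 bits
  H(B) = 0.7199 bits
  H(C) = 2.3219 bits
  H(D) = 2.1520 bits

Ranking: C > D > A > B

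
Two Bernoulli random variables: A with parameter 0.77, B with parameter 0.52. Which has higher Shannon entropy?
B

For binary distributions, entropy is maximized at p=0.5 and decreases as p moves toward 0 or 1.

H(A) = H(0.77) = 0.7780 bits
H(B) = H(0.52) = 0.9988 bits

Distribution B (p=0.52) is closer to uniform (p=0.5), so it has higher entropy.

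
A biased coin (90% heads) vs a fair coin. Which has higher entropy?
Fair coin

The fair coin is uniform (p=0.5), maximizing binary entropy at 1 bit. The biased coin has H(0.90) ≈ 0.469 bits — its outcome is more predictable, so its entropy is lower.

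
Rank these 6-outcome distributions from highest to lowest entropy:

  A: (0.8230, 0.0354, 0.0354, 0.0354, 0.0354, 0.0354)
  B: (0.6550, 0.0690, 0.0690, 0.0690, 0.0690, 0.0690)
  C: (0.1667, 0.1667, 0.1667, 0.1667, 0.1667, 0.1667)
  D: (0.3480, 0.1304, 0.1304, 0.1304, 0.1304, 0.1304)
C > D > B > A

Key insight: Entropy is maximized by uniform distributions and minimized by concentrated distributions.

Entropies:
  H(A) = 1.0845 bits
  H(B) = 1.7306 bits
  H(C) = 2.5850 bits
  H(D) = 2.4462 bits

Ranking: C > D > B > A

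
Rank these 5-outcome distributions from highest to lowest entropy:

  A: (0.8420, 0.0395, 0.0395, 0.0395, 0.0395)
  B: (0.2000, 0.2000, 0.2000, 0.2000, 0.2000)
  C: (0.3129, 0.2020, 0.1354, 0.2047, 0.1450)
B > C > A

Key insight: Entropy is maximized by uniform distributions and minimized by concentrated distributions.

- Uniform distributions have maximum entropy log₂(5) = 2.3219 bits
- The more "peaked" or concentrated a distribution, the lower its entropy

Entropies:
  H(A) = 0.9455 bits
  H(B) = 2.3219 bits
  H(C) = 2.2536 bits

Ranking: B > C > A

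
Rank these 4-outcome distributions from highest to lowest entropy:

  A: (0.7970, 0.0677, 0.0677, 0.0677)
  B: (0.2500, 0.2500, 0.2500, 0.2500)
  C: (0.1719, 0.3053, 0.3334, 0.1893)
B > C > A

Key insight: Entropy is maximized by uniform distributions and minimized by concentrated distributions.

- Uniform distributions have maximum entropy log₂(4) = 2.0000 bits
- The more "peaked" or concentrated a distribution, the lower its entropy

Entropies:
  H(A) = 1.0496 bits
  H(B) = 2.0000 bits
  H(C) = 1.9422 bits

Ranking: B > C > A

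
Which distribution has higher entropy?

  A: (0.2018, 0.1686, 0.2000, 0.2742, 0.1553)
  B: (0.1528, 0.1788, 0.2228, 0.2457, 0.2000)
B

Both distributions are close to uniform, making this a harder comparison.

H(A) = 2.2926 bits
H(B) = 2.3027 bits

The distribution closer to uniform has higher entropy.
Answer: B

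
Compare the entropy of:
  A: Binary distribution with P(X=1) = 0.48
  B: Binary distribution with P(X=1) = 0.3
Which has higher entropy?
A

For binary distributions, entropy is maximized at p=0.5 and decreases as p moves toward 0 or 1.

H(A) = H(0.48) = 0.9988 bits
H(B) = H(0.3) = 0.8813 bits

Distribution A (p=0.48) is closer to uniform (p=0.5), so it has higher entropy.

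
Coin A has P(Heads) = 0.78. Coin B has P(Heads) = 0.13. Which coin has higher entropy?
A

For binary distributions, entropy is maximized at p=0.5 and decreases as p moves toward 0 or 1.

H(A) = H(0.78) = 0.7602 bits
H(B) = H(0.13) = 0.5574 bits

Distribution A (p=0.78) is closer to uniform (p=0.5), so it has higher entropy.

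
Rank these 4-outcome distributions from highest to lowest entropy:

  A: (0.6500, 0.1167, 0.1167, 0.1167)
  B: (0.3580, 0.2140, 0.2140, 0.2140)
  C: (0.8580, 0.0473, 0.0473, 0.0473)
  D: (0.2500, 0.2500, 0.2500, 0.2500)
D > B > A > C

Key insight: Entropy is maximized by uniform distributions and minimized by concentrated distributions.

Entropies:
  H(A) = 1.4888 bits
  H(B) = 1.9586 bits
  H(C) = 0.8145 bits
  H(D) = 2.0000 bits

Ranking: D > B > A > C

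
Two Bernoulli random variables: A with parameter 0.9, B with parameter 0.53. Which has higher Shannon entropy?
B

For binary distributions, entropy is maximized at p=0.5 and decreases as p moves toward 0 or 1.

H(A) = H(0.9) = 0.4690 bits
H(B) = H(0.53) = 0.9974 bits

Distribution B (p=0.53) is closer to uniform (p=0.5), so it has higher entropy.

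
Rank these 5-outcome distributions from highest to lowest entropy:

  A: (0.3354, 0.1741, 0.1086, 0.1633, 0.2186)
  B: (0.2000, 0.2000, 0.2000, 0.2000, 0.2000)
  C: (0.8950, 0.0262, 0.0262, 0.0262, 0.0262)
B > A > C

Key insight: Entropy is maximized by uniform distributions and minimized by concentrated distributions.

- Uniform distributions have maximum entropy log₂(5) = 2.3219 bits
- The more "peaked" or concentrated a distribution, the lower its entropy

Entropies:
  H(A) = 2.2220 bits
  H(B) = 2.3219 bits
  H(C) = 0.6946 bits

Ranking: B > A > C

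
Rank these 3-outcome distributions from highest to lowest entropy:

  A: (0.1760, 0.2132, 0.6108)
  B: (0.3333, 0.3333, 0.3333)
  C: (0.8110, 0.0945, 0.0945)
B > A > C

Key insight: Entropy is maximized by uniform distributions and minimized by concentrated distributions.

- Uniform distributions have maximum entropy log₂(3) = 1.5850 bits
- The more "peaked" or concentrated a distribution, the lower its entropy

Entropies:
  H(A) = 1.3510 bits
  H(B) = 1.5850 bits
  H(C) = 0.8884 bits

Ranking: B > A > C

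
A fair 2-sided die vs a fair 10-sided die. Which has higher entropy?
10-sided die

Both are uniform distributions; for uniform over n outcomes, H = log₂(n). H(2-sided) = log₂(2) = 1.000 bits and H(10-sided) = log₂(10) = 3.322 bits. More outcomes in a uniform distribution means higher entropy.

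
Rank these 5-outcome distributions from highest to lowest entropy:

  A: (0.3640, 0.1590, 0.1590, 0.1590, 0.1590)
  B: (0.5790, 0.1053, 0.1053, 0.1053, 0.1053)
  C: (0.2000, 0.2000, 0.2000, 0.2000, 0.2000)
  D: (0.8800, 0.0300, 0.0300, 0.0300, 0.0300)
C > A > B > D

Key insight: Entropy is maximized by uniform distributions and minimized by concentrated distributions.

Entropies:
  H(A) = 2.2180 bits
  H(B) = 1.8239 bits
  H(C) = 2.3219 bits
  H(D) = 0.7694 bits

Ranking: C > A > B > D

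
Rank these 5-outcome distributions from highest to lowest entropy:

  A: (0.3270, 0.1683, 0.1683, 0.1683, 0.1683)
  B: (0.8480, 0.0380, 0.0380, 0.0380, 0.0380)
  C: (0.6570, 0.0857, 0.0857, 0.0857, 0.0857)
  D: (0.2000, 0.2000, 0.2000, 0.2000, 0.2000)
D > A > C > B

Key insight: Entropy is maximized by uniform distributions and minimized by concentrated distributions.

Entropies:
  H(A) = 2.2578 bits
  H(B) = 0.9188 bits
  H(C) = 1.6137 bits
  H(D) = 2.3219 bits

Ranking: D > A > C > B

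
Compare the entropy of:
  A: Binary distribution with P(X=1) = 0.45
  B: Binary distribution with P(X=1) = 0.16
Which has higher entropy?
A

For binary distributions, entropy is maximized at p=0.5 and decreases as p moves toward 0 or 1.

H(A) = H(0.45) = 0.9928 bits
H(B) = H(0.16) = 0.6343 bits

Distribution A (p=0.45) is closer to uniform (p=0.5), so it has higher entropy.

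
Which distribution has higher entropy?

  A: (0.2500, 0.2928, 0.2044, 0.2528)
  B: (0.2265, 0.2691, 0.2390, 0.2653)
B

Both distributions are close to uniform, making this a harder comparison.

H(A) = 1.9886 bits
H(B) = 1.9963 bits

The distribution closer to uniform has higher entropy.
Answer: B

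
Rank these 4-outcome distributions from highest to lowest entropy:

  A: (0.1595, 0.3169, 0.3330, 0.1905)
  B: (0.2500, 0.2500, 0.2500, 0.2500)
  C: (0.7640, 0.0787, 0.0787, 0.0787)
B > A > C

Key insight: Entropy is maximized by uniform distributions and minimized by concentrated distributions.

- Uniform distributions have maximum entropy log₂(4) = 2.0000 bits
- The more "peaked" or concentrated a distribution, the lower its entropy

Entropies:
  H(A) = 1.9319 bits
  H(B) = 2.0000 bits
  H(C) = 1.1624 bits

Ranking: B > A > C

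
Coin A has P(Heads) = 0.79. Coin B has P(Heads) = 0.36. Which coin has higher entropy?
B

For binary distributions, entropy is maximized at p=0.5 and decreases as p moves toward 0 or 1.

H(A) = H(0.79) = 0.7415 bits
H(B) = H(0.36) = 0.9427 bits

Distribution B (p=0.36) is closer to uniform (p=0.5), so it has higher entropy.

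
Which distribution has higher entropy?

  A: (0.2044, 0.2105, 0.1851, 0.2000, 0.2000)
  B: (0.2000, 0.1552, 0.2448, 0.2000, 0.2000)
A

Both distributions are close to uniform, making this a harder comparison.

H(A) = 2.3207 bits
H(B) = 2.3073 bits

The distribution closer to uniform has higher entropy.
Answer: A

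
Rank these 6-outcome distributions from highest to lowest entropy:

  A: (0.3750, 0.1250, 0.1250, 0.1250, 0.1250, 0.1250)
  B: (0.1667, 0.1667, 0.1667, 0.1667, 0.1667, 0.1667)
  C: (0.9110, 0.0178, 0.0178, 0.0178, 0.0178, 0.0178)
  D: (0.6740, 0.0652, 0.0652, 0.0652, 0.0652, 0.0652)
B > A > D > C

Key insight: Entropy is maximized by uniform distributions and minimized by concentrated distributions.

Entropies:
  H(A) = 2.4056 bits
  H(B) = 2.5850 bits
  H(C) = 0.6398 bits
  H(D) = 1.6677 bits

Ranking: B > A > D > C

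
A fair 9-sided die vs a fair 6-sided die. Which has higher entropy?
9-sided die

Both are uniform distributions; for uniform over n outcomes, H = log₂(n). H(9-sided) = log₂(9) = 3.170 bits and H(6-sided) = log₂(6) = 2.585 bits. More outcomes in a uniform distribution means higher entropy.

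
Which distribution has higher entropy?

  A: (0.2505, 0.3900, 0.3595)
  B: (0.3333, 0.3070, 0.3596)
B

Both distributions are close to uniform, making this a harder comparison.

H(A) = 1.5607 bits
H(B) = 1.5820 bits

The distribution closer to uniform has higher entropy.
Answer: B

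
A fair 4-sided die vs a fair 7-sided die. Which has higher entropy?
7-sided die

Both are uniform distributions; for uniform over n outcomes, H = log₂(n). H(4-sided) = log₂(4) = 2.000 bits and H(7-sided) = log₂(7) = 2.807 bits. More outcomes in a uniform distribution means higher entropy.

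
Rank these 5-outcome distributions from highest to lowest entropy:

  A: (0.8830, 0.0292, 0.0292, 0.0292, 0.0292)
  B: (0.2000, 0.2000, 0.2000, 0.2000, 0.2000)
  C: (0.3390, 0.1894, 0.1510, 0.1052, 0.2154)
B > C > A

Key insight: Entropy is maximized by uniform distributions and minimized by concentrated distributions.

- Uniform distributions have maximum entropy log₂(5) = 2.3219 bits
- The more "peaked" or concentrated a distribution, the lower its entropy

Entropies:
  H(A) = 0.7547 bits
  H(B) = 2.3219 bits
  H(C) = 2.2144 bits

Ranking: B > C > A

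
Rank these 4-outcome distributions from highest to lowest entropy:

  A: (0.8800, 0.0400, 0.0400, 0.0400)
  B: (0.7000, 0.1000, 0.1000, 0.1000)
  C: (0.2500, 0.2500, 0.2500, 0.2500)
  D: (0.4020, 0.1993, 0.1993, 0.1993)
C > D > B > A

Key insight: Entropy is maximized by uniform distributions and minimized by concentrated distributions.

Entropies:
  H(A) = 0.7196 bits
  H(B) = 1.3568 bits
  H(C) = 2.0000 bits
  H(D) = 1.9199 bits

Ranking: C > D > B > A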